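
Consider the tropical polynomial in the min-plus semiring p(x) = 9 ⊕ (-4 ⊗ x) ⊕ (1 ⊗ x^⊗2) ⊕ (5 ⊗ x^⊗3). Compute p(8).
p(8) = 4

A tropical monomial a ⊗ x^⊗i evaluates to a + i · x. Evaluating each term at x = 8:
  Term 0 contributes 9 + 0 · 8 = 9
  Term 1 contributes -4 + 1 · 8 = 4
  Term 2 contributes 1 + 2 · 8 = 17
  Term 3 contributes 5 + 3 · 8 = 29
p(8) = ⊕ of these = min[9, 4, 17, 29] = 4.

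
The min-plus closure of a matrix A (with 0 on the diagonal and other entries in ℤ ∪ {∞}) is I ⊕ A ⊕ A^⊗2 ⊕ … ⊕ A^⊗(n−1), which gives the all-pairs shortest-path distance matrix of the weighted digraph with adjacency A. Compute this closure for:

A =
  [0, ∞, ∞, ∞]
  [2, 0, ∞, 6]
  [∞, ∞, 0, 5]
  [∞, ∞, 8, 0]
Closure =
  [0, ∞, ∞, ∞]
  [2, 0, 14, 6]
  [∞, ∞, 0, 5]
  [∞, ∞, 8, 0]

This is the Floyd-Warshall all-pairs shortest-path computation. For each intermediate vertex k = 0, 1, …, 3, update dist[i][j] ← min(dist[i][j], dist[i][k] + dist[k][j]). The final matrix gives, for each (i, j), the minimum total weight of any directed path from i to j (possibly empty when i = j).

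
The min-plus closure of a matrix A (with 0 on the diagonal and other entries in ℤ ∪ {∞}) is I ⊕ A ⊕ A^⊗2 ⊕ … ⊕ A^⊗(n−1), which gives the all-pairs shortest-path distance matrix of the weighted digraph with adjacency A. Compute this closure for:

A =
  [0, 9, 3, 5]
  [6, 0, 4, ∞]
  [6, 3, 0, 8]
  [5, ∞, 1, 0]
Closure =
  [0, 6, 3, 5]
  [6, 0, 4, 11]
  [6, 3, 0, 8]
  [5, 4, 1, 0]

This is the Floyd-Warshall all-pairs shortest-path computation. For each intermediate vertex k = 0, 1, …, 3, update dist[i][j] ← min(dist[i][j], dist[i][k] + dist[k][j]). The final matrix gives, for each (i, j), the minimum total weight of any directed path from i to j (possibly empty when i = j).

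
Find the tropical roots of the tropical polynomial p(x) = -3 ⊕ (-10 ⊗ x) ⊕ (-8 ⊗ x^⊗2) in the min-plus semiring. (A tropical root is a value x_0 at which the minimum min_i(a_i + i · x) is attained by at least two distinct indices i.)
Roots: {-2, 7}

Each tropical root is a break point of the lower envelope of the lines y = a_i + i · x (there are 3 lines, with slopes 0, 1, ..., 2). Only the lines that attain the minimum somewhere contribute to roots; other lines are dominated. Here the surviving (envelope) indices are i = 2, i = 1, i = 0.
Intersections between consecutive envelope lines give the roots: for adjacent envelope indices i < j the intersection is x = (a_i − a_j) / (j − i). Reading off the sorted break points: {-2, 7}.
Verification: at each break x_0, at least two indices attain the minimum of min_i(a_i + i · x_0).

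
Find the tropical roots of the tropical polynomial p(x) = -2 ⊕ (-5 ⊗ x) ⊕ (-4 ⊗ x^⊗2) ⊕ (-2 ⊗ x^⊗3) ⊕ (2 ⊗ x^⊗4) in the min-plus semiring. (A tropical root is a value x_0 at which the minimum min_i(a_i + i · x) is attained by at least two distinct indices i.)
Roots: {-4, -2, -1, 3}

Each tropical root is a break point of the lower envelope of the lines y = a_i + i · x (there are 5 lines, with slopes 0, 1, ..., 4). Only the lines that attain the minimum somewhere contribute to roots; other lines are dominated. Here the surviving (envelope) indices are i = 4, i = 3, i = 2, i = 1, i = 0.
Intersections between consecutive envelope lines give the roots: for adjacent envelope indices i < j the intersection is x = (a_i − a_j) / (j − i). Reading off the sorted break points: {-4, -2, -1, 3}.
Verification: at each break x_0, at least two indices attain the minimum of min_i(a_i + i · x_0).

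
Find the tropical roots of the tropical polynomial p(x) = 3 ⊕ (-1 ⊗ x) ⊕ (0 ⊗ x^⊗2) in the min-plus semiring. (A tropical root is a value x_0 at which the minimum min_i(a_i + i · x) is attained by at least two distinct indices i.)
Roots: {-1, 4}

Each tropical root is a break point of the lower envelope of the lines y = a_i + i · x (there are 3 lines, with slopes 0, 1, ..., 2). Only the lines that attain the minimum somewhere contribute to roots; other lines are dominated. Here the surviving (envelope) indices are i = 2, i = 1, i = 0.
Intersections between consecutive envelope lines give the roots: for adjacent envelope indices i < j the intersection is x = (a_i − a_j) / (j − i). Reading off the sorted break points: {-1, 4}.
Verification: at each break x_0, at least two indices attain the minimum of min_i(a_i + i · x_0).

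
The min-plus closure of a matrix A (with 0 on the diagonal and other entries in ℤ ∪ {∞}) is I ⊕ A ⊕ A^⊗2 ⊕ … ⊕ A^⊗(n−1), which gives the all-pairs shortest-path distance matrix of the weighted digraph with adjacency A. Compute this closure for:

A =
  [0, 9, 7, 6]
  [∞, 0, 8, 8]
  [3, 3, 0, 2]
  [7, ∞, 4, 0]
Closure =
  [0, 9, 7, 6]
  [11, 0, 8, 8]
  [3, 3, 0, 2]
  [7, 7, 4, 0]

This is the Floyd-Warshall all-pairs shortest-path computation. For each intermediate vertex k = 0, 1, …, 3, update dist[i][j] ← min(dist[i][j], dist[i][k] + dist[k][j]). The final matrix gives, for each (i, j), the minimum total weight of any directed path from i to j (possibly empty when i = j).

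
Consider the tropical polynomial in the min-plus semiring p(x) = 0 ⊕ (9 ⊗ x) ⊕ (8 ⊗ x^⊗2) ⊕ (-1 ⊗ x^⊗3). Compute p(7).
p(7) = 0

A tropical monomial a ⊗ x^⊗i evaluates to a + i · x. Evaluating each term at x = 7:
  Term 0 contributes 0 + 0 · 7 = 0
  Term 1 contributes 9 + 1 · 7 = 16
  Term 2 contributes 8 + 2 · 7 = 22
  Term 3 contributes -1 + 3 · 7 = 20
p(7) = ⊕ of these = min[0, 16, 22, 20] = 0.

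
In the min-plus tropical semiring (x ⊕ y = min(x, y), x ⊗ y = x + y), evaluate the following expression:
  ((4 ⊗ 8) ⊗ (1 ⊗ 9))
((4 ⊗ 8) ⊗ (1 ⊗ 9)) = 22

Expand innermost to outermost. Recall ⊕ takes the minimum of its arguments and ⊗ takes their sum. Working out the expression ((4 ⊗ 8) ⊗ (1 ⊗ 9)) gives 22.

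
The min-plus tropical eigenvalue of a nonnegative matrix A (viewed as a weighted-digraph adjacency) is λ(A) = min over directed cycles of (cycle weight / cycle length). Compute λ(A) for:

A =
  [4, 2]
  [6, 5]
λ(A) = 4

Enumerate directed cycles and compute their means (weight / length). Sample:
  cycle 0 → 0: weight = 4, length = 1, mean = 4/1 ≈ 4.000
  cycle 1 → 1: weight = 5, length = 1, mean = 5/1 ≈ 5.000
  cycle 0 → 1 → 0: weight = 8, length = 2, mean = 8/2 ≈ 4.000
  cycle 1 → 0 → 1: weight = 8, length = 2, mean = 8/2 ≈ 4.000
Minimum mean = 4.000, attained e.g. along the cycle 0 → 0 with weight 4 and length 1. So λ(A) = 4/1 = 4.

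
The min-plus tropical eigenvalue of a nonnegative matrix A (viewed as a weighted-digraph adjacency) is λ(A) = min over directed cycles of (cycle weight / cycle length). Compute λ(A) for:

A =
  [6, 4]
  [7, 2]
λ(A) = 2

Enumerate directed cycles and compute their means (weight / length). Sample:
  cycle 0 → 0: weight = 6, length = 1, mean = 6/1 ≈ 6.000
  cycle 1 → 1: weight = 2, length = 1, mean = 2/1 ≈ 2.000
  cycle 0 → 1 → 0: weight = 11, length = 2, mean = 11/2 ≈ 5.500
  cycle 1 → 0 → 1: weight = 11, length = 2, mean = 11/2 ≈ 5.500
Minimum mean = 2.000, attained e.g. along the cycle 1 → 1 with weight 2 and length 1. So λ(A) = 2/1 = 2.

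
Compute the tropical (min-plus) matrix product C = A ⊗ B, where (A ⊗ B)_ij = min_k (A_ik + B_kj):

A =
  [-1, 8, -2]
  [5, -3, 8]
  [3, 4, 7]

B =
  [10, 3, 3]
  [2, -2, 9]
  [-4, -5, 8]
A ⊗ B =
  [-6, -7, 2]
  [-1, -5, 6]
  [3, 2, 6]

Apply the min-plus product entry-by-entry:
  C[0][0] = min over k of (A[0][0] + B[0][0] = -1 + 10 = 9, A[0][1] + B[1][0] = 8 + 2 = 10, A[0][2] + B[2][0] = -2 + -4 = -6) = -6 (attained at k = 2)
  C[0][1] = min over k of (A[0][0] + B[0][1] = -1 + 3 = 2, A[0][1] + B[1][1] = 8 + -2 = 6, A[0][2] + B[2][1] = -2 + -5 = -7) = -7 (attained at k = 2)
  C[0][2] = min over k of (A[0][0] + B[0][2] = -1 + 3 = 2, A[0][1] + B[1][2] = 8 + 9 = 17, A[0][2] + B[2][2] = -2 + 8 = 6) = 2 (attained at k = 0)
  C[1][0] = min over k of (A[1][0] + B[0][0] = 5 + 10 = 15, A[1][1] + B[1][0] = -3 + 2 = -1, A[1][2] + B[2][0] = 8 + -4 = 4) = -1 (attained at k = 1)
  C[1][1] = min over k of (A[1][0] + B[0][1] = 5 + 3 = 8, A[1][1] + B[1][1] = -3 + -2 = -5, A[1][2] + B[2][1] = 8 + -5 = 3) = -5 (attained at k = 1)
  C[1][2] = min over k of (A[1][0] + B[0][2] = 5 + 3 = 8, A[1][1] + B[1][2] = -3 + 9 = 6, A[1][2] + B[2][2] = 8 + 8 = 16) = 6 (attained at k = 1)
  C[2][0] = min over k of (A[2][0] + B[0][0] = 3 + 10 = 13, A[2][1] + B[1][0] = 4 + 2 = 6, A[2][2] + B[2][0] = 7 + -4 = 3) = 3 (attained at k = 2)
  C[2][1] = min over k of (A[2][0] + B[0][1] = 3 + 3 = 6, A[2][1] + B[1][1] = 4 + -2 = 2, A[2][2] + B[2][1] = 7 + -5 = 2) = 2 (attained at k = 1)
  C[2][2] = min over k of (A[2][0] + B[0][2] = 3 + 3 = 6, A[2][1] + B[1][2] = 4 + 9 = 13, A[2][2] + B[2][2] = 7 + 8 = 15) = 6 (attained at k = 0)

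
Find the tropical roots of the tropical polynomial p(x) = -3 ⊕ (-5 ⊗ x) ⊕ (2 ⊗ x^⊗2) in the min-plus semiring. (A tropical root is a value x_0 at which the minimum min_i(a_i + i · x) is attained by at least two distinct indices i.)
Roots: {-7, 2}

Each tropical root is a break point of the lower envelope of the lines y = a_i + i · x (there are 3 lines, with slopes 0, 1, ..., 2). Only the lines that attain the minimum somewhere contribute to roots; other lines are dominated. Here the surviving (envelope) indices are i = 2, i = 1, i = 0.
Intersections between consecutive envelope lines give the roots: for adjacent envelope indices i < j the intersection is x = (a_i − a_j) / (j − i). Reading off the sorted break points: {-7, 2}.
Verification: at each break x_0, at least two indices attain the minimum of min_i(a_i + i · x_0).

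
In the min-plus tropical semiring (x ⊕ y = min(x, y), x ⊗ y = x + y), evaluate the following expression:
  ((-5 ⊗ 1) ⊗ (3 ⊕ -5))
((-5 ⊗ 1) ⊗ (3 ⊕ -5)) = -9

Expand innermost to outermost. Recall ⊕ takes the minimum of its arguments and ⊗ takes their sum. Working out the expression ((-5 ⊗ 1) ⊗ (3 ⊕ -5)) gives -9.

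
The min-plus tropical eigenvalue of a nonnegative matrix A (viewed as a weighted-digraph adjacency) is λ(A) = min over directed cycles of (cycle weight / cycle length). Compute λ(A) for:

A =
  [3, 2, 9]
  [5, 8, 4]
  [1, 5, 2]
λ(A) = 2

Enumerate directed cycles and compute their means (weight / length). Sample:
  cycle 0 → 0: weight = 3, length = 1, mean = 3/1 ≈ 3.000
  cycle 1 → 1: weight = 8, length = 1, mean = 8/1 ≈ 8.000
  cycle 2 → 2: weight = 2, length = 1, mean = 2/1 ≈ 2.000
  cycle 0 → 1 → 0: weight = 7, length = 2, mean = 7/2 ≈ 3.500
  cycle 0 → 2 → 0: weight = 10, length = 2, mean = 10/2 ≈ 5.000
  cycle 1 → 0 → 1: weight = 7, length = 2, mean = 7/2 ≈ 3.500
Minimum mean = 2.000, attained e.g. along the cycle 2 → 2 with weight 2 and length 1. So λ(A) = 2/1 = 2.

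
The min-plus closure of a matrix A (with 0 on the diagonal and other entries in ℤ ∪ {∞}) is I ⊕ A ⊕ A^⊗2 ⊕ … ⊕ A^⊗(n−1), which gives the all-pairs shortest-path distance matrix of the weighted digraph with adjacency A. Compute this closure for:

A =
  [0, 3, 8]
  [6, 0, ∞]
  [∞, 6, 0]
Closure =
  [0, 3, 8]
  [6, 0, 14]
  [12, 6, 0]

This is the Floyd-Warshall all-pairs shortest-path computation. For each intermediate vertex k = 0, 1, …, 2, update dist[i][j] ← min(dist[i][j], dist[i][k] + dist[k][j]). The final matrix gives, for each (i, j), the minimum total weight of any directed path from i to j (possibly empty when i = j).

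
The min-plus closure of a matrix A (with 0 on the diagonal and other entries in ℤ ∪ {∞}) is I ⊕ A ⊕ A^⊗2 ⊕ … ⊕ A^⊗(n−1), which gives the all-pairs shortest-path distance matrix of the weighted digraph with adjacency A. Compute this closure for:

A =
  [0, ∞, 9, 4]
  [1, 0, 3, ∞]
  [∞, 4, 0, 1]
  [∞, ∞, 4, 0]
Closure =
  [0, 12, 8, 4]
  [1, 0, 3, 4]
  [5, 4, 0, 1]
  [9, 8, 4, 0]

This is the Floyd-Warshall all-pairs shortest-path computation. For each intermediate vertex k = 0, 1, …, 3, update dist[i][j] ← min(dist[i][j], dist[i][k] + dist[k][j]). The final matrix gives, for each (i, j), the minimum total weight of any directed path from i to j (possibly empty when i = j).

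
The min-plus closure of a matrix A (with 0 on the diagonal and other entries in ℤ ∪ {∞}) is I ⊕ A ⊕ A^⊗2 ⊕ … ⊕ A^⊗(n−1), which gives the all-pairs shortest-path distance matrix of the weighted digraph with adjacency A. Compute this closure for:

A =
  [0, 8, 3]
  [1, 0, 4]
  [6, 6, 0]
Closure =
  [0, 8, 3]
  [1, 0, 4]
  [6, 6, 0]

This is the Floyd-Warshall all-pairs shortest-path computation. For each intermediate vertex k = 0, 1, …, 2, update dist[i][j] ← min(dist[i][j], dist[i][k] + dist[k][j]). The final matrix gives, for each (i, j), the minimum total weight of any directed path from i to j (possibly empty when i = j).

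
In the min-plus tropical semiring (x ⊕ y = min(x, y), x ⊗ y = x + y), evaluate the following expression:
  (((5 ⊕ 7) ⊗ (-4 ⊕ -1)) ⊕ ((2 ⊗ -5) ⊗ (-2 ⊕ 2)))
(((5 ⊕ 7) ⊗ (-4 ⊕ -1)) ⊕ ((2 ⊗ -5) ⊗ (-2 ⊕ 2))) = -5

Expand innermost to outermost. Recall ⊕ takes the minimum of its arguments and ⊗ takes their sum. Working out the expression (((5 ⊕ 7) ⊗ (-4 ⊕ -1)) ⊕ ((2 ⊗ -5) ⊗ (-2 ⊕ 2))) gives -5.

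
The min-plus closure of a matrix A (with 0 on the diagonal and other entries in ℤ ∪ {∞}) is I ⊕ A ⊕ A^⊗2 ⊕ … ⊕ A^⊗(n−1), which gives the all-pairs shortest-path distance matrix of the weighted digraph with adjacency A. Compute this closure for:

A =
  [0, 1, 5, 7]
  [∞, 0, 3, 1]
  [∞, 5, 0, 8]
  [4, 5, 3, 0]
Closure =
  [0, 1, 4, 2]
  [5, 0, 3, 1]
  [10, 5, 0, 6]
  [4, 5, 3, 0]

This is the Floyd-Warshall all-pairs shortest-path computation. For each intermediate vertex k = 0, 1, …, 3, update dist[i][j] ← min(dist[i][j], dist[i][k] + dist[k][j]). The final matrix gives, for each (i, j), the minimum total weight of any directed path from i to j (possibly empty when i = j).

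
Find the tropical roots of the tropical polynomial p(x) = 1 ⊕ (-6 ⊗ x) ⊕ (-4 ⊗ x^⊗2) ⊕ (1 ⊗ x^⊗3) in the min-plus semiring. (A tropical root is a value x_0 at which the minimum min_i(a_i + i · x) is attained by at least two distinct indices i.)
Roots: {-5, -2, 7}

Each tropical root is a break point of the lower envelope of the lines y = a_i + i · x (there are 4 lines, with slopes 0, 1, ..., 3). Only the lines that attain the minimum somewhere contribute to roots; other lines are dominated. Here the surviving (envelope) indices are i = 3, i = 2, i = 1, i = 0.
Intersections between consecutive envelope lines give the roots: for adjacent envelope indices i < j the intersection is x = (a_i − a_j) / (j − i). Reading off the sorted break points: {-5, -2, 7}.
Verification: at each break x_0, at least two indices attain the minimum of min_i(a_i + i · x_0).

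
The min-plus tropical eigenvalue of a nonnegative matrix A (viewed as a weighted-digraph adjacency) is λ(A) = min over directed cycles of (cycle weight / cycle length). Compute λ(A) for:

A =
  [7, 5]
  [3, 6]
λ(A) = 4

Enumerate directed cycles and compute their means (weight / length). Sample:
  cycle 0 → 0: weight = 7, length = 1, mean = 7/1 ≈ 7.000
  cycle 1 → 1: weight = 6, length = 1, mean = 6/1 ≈ 6.000
  cycle 0 → 1 → 0: weight = 8, length = 2, mean = 8/2 ≈ 4.000
  cycle 1 → 0 → 1: weight = 8, length = 2, mean = 8/2 ≈ 4.000
Minimum mean = 4.000, attained e.g. along the cycle 0 → 1 → 0 with weight 8 and length 2. So λ(A) = 8/2 = 4.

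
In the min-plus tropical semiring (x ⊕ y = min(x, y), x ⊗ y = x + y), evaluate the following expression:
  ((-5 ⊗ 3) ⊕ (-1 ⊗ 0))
((-5 ⊗ 3) ⊕ (-1 ⊗ 0)) = -2

Expand innermost to outermost. Recall ⊕ takes the minimum of its arguments and ⊗ takes their sum. Working out the expression ((-5 ⊗ 3) ⊕ (-1 ⊗ 0)) gives -2.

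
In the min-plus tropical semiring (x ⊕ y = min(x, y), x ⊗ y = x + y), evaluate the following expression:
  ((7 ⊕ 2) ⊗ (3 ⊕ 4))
((7 ⊕ 2) ⊗ (3 ⊕ 4)) = 5

Expand innermost to outermost. Recall ⊕ takes the minimum of its arguments and ⊗ takes their sum. Working out the expression ((7 ⊕ 2) ⊗ (3 ⊕ 4)) gives 5.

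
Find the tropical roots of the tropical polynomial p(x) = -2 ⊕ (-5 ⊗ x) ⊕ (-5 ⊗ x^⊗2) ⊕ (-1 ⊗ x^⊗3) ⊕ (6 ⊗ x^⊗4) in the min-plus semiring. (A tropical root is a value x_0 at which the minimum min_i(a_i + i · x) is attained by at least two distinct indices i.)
Roots: {-7, -4, 0, 3}

Each tropical root is a break point of the lower envelope of the lines y = a_i + i · x (there are 5 lines, with slopes 0, 1, ..., 4). Only the lines that attain the minimum somewhere contribute to roots; other lines are dominated. Here the surviving (envelope) indices are i = 4, i = 3, i = 2, i = 1, i = 0.
Intersections between consecutive envelope lines give the roots: for adjacent envelope indices i < j the intersection is x = (a_i − a_j) / (j − i). Reading off the sorted break points: {-7, -4, 0, 3}.
Verification: at each break x_0, at least two indices attain the minimum of min_i(a_i + i · x_0).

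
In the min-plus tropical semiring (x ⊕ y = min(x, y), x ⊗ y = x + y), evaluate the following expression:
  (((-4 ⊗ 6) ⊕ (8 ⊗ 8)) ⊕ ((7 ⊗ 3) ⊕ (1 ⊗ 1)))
(((-4 ⊗ 6) ⊕ (8 ⊗ 8)) ⊕ ((7 ⊗ 3) ⊕ (1 ⊗ 1))) = 2

Expand innermost to outermost. Recall ⊕ takes the minimum of its arguments and ⊗ takes their sum. Working out the expression (((-4 ⊗ 6) ⊕ (8 ⊗ 8)) ⊕ ((7 ⊗ 3) ⊕ (1 ⊗ 1))) gives 2.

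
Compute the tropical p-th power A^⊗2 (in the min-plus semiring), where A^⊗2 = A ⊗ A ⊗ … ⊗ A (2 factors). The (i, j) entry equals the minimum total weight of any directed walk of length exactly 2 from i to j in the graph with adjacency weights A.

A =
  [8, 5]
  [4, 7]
A^⊗2 =
  [9, 12]
  [11, 9]

Each entry (A^⊗2)_ij equals the minimum over all length-2 walks i = v_0 → v_1 → … → v_2 = j of Σ_t A[v_t][v_{t+1}]. For example, for (i, j) = (0, 1) we minimise over 2 possible intermediate vertex sequences; the minimum is 12, attained along the walk 0 → 1 → 1.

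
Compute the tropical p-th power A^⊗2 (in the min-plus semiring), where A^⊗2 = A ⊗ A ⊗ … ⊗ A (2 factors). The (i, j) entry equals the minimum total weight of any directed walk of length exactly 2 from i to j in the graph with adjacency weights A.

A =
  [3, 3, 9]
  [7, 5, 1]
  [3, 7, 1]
A^⊗2 =
  [6, 6, 4]
  [4, 8, 2]
  [4, 6, 2]

Each entry (A^⊗2)_ij equals the minimum over all length-2 walks i = v_0 → v_1 → … → v_2 = j of Σ_t A[v_t][v_{t+1}]. For example, for (i, j) = (0, 2) we minimise over 3 possible intermediate vertex sequences; the minimum is 4, attained along the walk 0 → 1 → 2.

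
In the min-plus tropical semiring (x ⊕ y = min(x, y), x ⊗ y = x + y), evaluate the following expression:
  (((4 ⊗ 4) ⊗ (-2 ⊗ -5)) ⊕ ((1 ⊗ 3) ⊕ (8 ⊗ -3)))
(((4 ⊗ 4) ⊗ (-2 ⊗ -5)) ⊕ ((1 ⊗ 3) ⊕ (8 ⊗ -3))) = 1

Expand innermost to outermost. Recall ⊕ takes the minimum of its arguments and ⊗ takes their sum. Working out the expression (((4 ⊗ 4) ⊗ (-2 ⊗ -5)) ⊕ ((1 ⊗ 3) ⊕ (8 ⊗ -3))) gives 1.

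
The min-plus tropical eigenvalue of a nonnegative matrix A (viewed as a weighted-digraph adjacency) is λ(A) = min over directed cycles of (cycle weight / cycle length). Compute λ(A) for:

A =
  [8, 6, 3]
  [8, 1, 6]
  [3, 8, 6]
λ(A) = 1

Enumerate directed cycles and compute their means (weight / length). Sample:
  cycle 0 → 0: weight = 8, length = 1, mean = 8/1 ≈ 8.000
  cycle 1 → 1: weight = 1, length = 1, mean = 1/1 ≈ 1.000
  cycle 2 → 2: weight = 6, length = 1, mean = 6/1 ≈ 6.000
  cycle 0 → 1 → 0: weight = 14, length = 2, mean = 14/2 ≈ 7.000
  cycle 0 → 2 → 0: weight = 6, length = 2, mean = 6/2 ≈ 3.000
  cycle 1 → 0 → 1: weight = 14, length = 2, mean = 14/2 ≈ 7.000
Minimum mean = 1.000, attained e.g. along the cycle 1 → 1 with weight 1 and length 1. So λ(A) = 1/1 = 1.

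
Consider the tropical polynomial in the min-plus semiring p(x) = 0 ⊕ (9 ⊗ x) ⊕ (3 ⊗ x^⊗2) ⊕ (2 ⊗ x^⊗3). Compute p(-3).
p(-3) = -7

A tropical monomial a ⊗ x^⊗i evaluates to a + i · x. Evaluating each term at x = -3:
  Term 0 contributes 0 + 0 · -3 = 0
  Term 1 contributes 9 + 1 · -3 = 6
  Term 2 contributes 3 + 2 · -3 = -3
  Term 3 contributes 2 + 3 · -3 = -7
p(-3) = ⊕ of these = min[0, 6, -3, -7] = -7.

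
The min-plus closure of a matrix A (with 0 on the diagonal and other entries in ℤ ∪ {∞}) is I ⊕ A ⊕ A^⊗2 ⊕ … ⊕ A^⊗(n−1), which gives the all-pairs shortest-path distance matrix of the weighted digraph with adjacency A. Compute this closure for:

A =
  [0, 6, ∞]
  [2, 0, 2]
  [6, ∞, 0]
Closure =
  [0, 6, 8]
  [2, 0, 2]
  [6, 12, 0]

This is the Floyd-Warshall all-pairs shortest-path computation. For each intermediate vertex k = 0, 1, …, 2, update dist[i][j] ← min(dist[i][j], dist[i][k] + dist[k][j]). The final matrix gives, for each (i, j), the minimum total weight of any directed path from i to j (possibly empty when i = j).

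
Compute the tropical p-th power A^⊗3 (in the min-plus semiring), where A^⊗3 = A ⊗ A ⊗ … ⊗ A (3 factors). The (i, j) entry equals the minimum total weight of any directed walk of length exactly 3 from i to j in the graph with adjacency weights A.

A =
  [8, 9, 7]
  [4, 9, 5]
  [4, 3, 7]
A^⊗3 =
  [14, 17, 15]
  [12, 14, 13]
  [12, 11, 14]

Each entry (A^⊗3)_ij equals the minimum over all length-3 walks i = v_0 → v_1 → … → v_3 = j of Σ_t A[v_t][v_{t+1}]. For example, for (i, j) = (0, 2) we minimise over 9 possible intermediate vertex sequences; the minimum is 15, attained along the walk 0 → 2 → 1 → 2.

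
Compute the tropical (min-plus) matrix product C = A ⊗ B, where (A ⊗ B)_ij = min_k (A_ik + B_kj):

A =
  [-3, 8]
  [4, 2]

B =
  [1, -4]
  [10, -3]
A ⊗ B =
  [-2, -7]
  [5, -1]

Apply the min-plus product entry-by-entry:
  C[0][0] = min over k of (A[0][0] + B[0][0] = -3 + 1 = -2, A[0][1] + B[1][0] = 8 + 10 = 18) = -2 (attained at k = 0)
  C[0][1] = min over k of (A[0][0] + B[0][1] = -3 + -4 = -7, A[0][1] + B[1][1] = 8 + -3 = 5) = -7 (attained at k = 0)
  C[1][0] = min over k of (A[1][0] + B[0][0] = 4 + 1 = 5, A[1][1] + B[1][0] = 2 + 10 = 12) = 5 (attained at k = 0)
  C[1][1] = min over k of (A[1][0] + B[0][1] = 4 + -4 = 0, A[1][1] + B[1][1] = 2 + -3 = -1) = -1 (attained at k = 1)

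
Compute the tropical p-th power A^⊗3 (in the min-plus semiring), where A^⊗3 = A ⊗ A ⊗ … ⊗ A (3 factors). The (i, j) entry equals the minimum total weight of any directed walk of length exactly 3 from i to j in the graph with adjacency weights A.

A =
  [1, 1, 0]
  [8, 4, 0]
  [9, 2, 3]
A^⊗3 =
  [3, 3, 2]
  [10, 5, 2]
  [11, 4, 5]

Each entry (A^⊗3)_ij equals the minimum over all length-3 walks i = v_0 → v_1 → … → v_3 = j of Σ_t A[v_t][v_{t+1}]. For example, for (i, j) = (0, 2) we minimise over 9 possible intermediate vertex sequences; the minimum is 2, attained along the walk 0 → 0 → 0 → 2.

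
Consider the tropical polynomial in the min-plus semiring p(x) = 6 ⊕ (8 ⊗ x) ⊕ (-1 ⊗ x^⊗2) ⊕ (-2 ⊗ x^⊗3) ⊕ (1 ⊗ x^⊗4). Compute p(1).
p(1) = 1

A tropical monomial a ⊗ x^⊗i evaluates to a + i · x. Evaluating each term at x = 1:
  Term 0 contributes 6 + 0 · 1 = 6
  Term 1 contributes 8 + 1 · 1 = 9
  Term 2 contributes -1 + 2 · 1 = 1
  Term 3 contributes -2 + 3 · 1 = 1
  Term 4 contributes 1 + 4 · 1 = 5
p(1) = ⊕ of these = min[6, 9, 1, 1, 5] = 1.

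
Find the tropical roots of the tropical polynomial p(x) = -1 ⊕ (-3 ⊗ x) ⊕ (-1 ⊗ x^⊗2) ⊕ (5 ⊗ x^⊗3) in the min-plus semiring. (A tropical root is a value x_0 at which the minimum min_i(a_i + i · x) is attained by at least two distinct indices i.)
Roots: {-6, -2, 2}

Each tropical root is a break point of the lower envelope of the lines y = a_i + i · x (there are 4 lines, with slopes 0, 1, ..., 3). Only the lines that attain the minimum somewhere contribute to roots; other lines are dominated. Here the surviving (envelope) indices are i = 3, i = 2, i = 1, i = 0.
Intersections between consecutive envelope lines give the roots: for adjacent envelope indices i < j the intersection is x = (a_i − a_j) / (j − i). Reading off the sorted break points: {-6, -2, 2}.
Verification: at each break x_0, at least two indices attain the minimum of min_i(a_i + i · x_0).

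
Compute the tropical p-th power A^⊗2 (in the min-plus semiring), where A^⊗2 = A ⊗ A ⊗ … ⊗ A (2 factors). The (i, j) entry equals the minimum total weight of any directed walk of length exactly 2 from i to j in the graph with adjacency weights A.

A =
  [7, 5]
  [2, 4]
A^⊗2 =
  [7, 9]
  [6, 7]

Each entry (A^⊗2)_ij equals the minimum over all length-2 walks i = v_0 → v_1 → … → v_2 = j of Σ_t A[v_t][v_{t+1}]. For example, for (i, j) = (0, 1) we minimise over 2 possible intermediate vertex sequences; the minimum is 9, attained along the walk 0 → 1 → 1.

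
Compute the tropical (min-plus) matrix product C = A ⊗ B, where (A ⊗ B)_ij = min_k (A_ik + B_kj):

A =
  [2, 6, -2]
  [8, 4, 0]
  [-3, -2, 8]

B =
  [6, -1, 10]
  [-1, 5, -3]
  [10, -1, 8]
A ⊗ B =
  [5, -3, 3]
  [3, -1, 1]
  [-3, -4, -5]

Apply the min-plus product entry-by-entry:
  C[0][0] = min over k of (A[0][0] + B[0][0] = 2 + 6 = 8, A[0][1] + B[1][0] = 6 + -1 = 5, A[0][2] + B[2][0] = -2 + 10 = 8) = 5 (attained at k = 1)
  C[0][1] = min over k of (A[0][0] + B[0][1] = 2 + -1 = 1, A[0][1] + B[1][1] = 6 + 5 = 11, A[0][2] + B[2][1] = -2 + -1 = -3) = -3 (attained at k = 2)
  C[0][2] = min over k of (A[0][0] + B[0][2] = 2 + 10 = 12, A[0][1] + B[1][2] = 6 + -3 = 3, A[0][2] + B[2][2] = -2 + 8 = 6) = 3 (attained at k = 1)
  C[1][0] = min over k of (A[1][0] + B[0][0] = 8 + 6 = 14, A[1][1] + B[1][0] = 4 + -1 = 3, A[1][2] + B[2][0] = 0 + 10 = 10) = 3 (attained at k = 1)
  C[1][1] = min over k of (A[1][0] + B[0][1] = 8 + -1 = 7, A[1][1] + B[1][1] = 4 + 5 = 9, A[1][2] + B[2][1] = 0 + -1 = -1) = -1 (attained at k = 2)
  C[1][2] = min over k of (A[1][0] + B[0][2] = 8 + 10 = 18, A[1][1] + B[1][2] = 4 + -3 = 1, A[1][2] + B[2][2] = 0 + 8 = 8) = 1 (attained at k = 1)
  C[2][0] = min over k of (A[2][0] + B[0][0] = -3 + 6 = 3, A[2][1] + B[1][0] = -2 + -1 = -3, A[2][2] + B[2][0] = 8 + 10 = 18) = -3 (attained at k = 1)
  C[2][1] = min over k of (A[2][0] + B[0][1] = -3 + -1 = -4, A[2][1] + B[1][1] = -2 + 5 = 3, A[2][2] + B[2][1] = 8 + -1 = 7) = -4 (attained at k = 0)
  C[2][2] = min over k of (A[2][0] + B[0][2] = -3 + 10 = 7, A[2][1] + B[1][2] = -2 + -3 = -5, A[2][2] + B[2][2] = 8 + 8 = 16) = -5 (attained at k = 1)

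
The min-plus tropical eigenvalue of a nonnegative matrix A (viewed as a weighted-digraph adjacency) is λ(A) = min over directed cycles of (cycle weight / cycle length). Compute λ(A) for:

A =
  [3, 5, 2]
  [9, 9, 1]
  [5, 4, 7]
λ(A) = 5/2

Enumerate directed cycles and compute their means (weight / length). Sample:
  cycle 0 → 0: weight = 3, length = 1, mean = 3/1 ≈ 3.000
  cycle 1 → 1: weight = 9, length = 1, mean = 9/1 ≈ 9.000
  cycle 2 → 2: weight = 7, length = 1, mean = 7/1 ≈ 7.000
  cycle 0 → 1 → 0: weight = 14, length = 2, mean = 14/2 ≈ 7.000
  cycle 0 → 2 → 0: weight = 7, length = 2, mean = 7/2 ≈ 3.500
  cycle 1 → 0 → 1: weight = 14, length = 2, mean = 14/2 ≈ 7.000
Minimum mean = 2.500, attained e.g. along the cycle 1 → 2 → 1 with weight 5 and length 2. So λ(A) = 5/2 = 5/2.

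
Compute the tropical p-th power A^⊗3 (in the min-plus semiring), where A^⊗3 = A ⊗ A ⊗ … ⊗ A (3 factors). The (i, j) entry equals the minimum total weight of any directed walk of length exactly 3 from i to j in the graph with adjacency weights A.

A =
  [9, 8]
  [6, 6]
A^⊗3 =
  [20, 20]
  [18, 18]

Each entry (A^⊗3)_ij equals the minimum over all length-3 walks i = v_0 → v_1 → … → v_3 = j of Σ_t A[v_t][v_{t+1}]. For example, for (i, j) = (0, 1) we minimise over 4 possible intermediate vertex sequences; the minimum is 20, attained along the walk 0 → 1 → 1 → 1.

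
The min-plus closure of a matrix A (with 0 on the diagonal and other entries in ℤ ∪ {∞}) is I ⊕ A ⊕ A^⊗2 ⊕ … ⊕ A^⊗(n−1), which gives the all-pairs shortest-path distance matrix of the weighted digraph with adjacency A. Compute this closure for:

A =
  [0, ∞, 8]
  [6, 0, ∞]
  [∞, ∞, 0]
Closure =
  [0, ∞, 8]
  [6, 0, 14]
  [∞, ∞, 0]

This is the Floyd-Warshall all-pairs shortest-path computation. For each intermediate vertex k = 0, 1, …, 2, update dist[i][j] ← min(dist[i][j], dist[i][k] + dist[k][j]). The final matrix gives, for each (i, j), the minimum total weight of any directed path from i to j (possibly empty when i = j).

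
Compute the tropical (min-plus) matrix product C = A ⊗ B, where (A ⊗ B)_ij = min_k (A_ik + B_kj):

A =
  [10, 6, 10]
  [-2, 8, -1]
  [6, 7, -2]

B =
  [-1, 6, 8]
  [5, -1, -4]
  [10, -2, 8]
A ⊗ B =
  [9, 5, 2]
  [-3, -3, 4]
  [5, -4, 3]

Apply the min-plus product entry-by-entry:
  C[0][0] = min over k of (A[0][0] + B[0][0] = 10 + -1 = 9, A[0][1] + B[1][0] = 6 + 5 = 11, A[0][2] + B[2][0] = 10 + 10 = 20) = 9 (attained at k = 0)
  C[0][1] = min over k of (A[0][0] + B[0][1] = 10 + 6 = 16, A[0][1] + B[1][1] = 6 + -1 = 5, A[0][2] + B[2][1] = 10 + -2 = 8) = 5 (attained at k = 1)
  C[0][2] = min over k of (A[0][0] + B[0][2] = 10 + 8 = 18, A[0][1] + B[1][2] = 6 + -4 = 2, A[0][2] + B[2][2] = 10 + 8 = 18) = 2 (attained at k = 1)
  C[1][0] = min over k of (A[1][0] + B[0][0] = -2 + -1 = -3, A[1][1] + B[1][0] = 8 + 5 = 13, A[1][2] + B[2][0] = -1 + 10 = 9) = -3 (attained at k = 0)
  C[1][1] = min over k of (A[1][0] + B[0][1] = -2 + 6 = 4, A[1][1] + B[1][1] = 8 + -1 = 7, A[1][2] + B[2][1] = -1 + -2 = -3) = -3 (attained at k = 2)
  C[1][2] = min over k of (A[1][0] + B[0][2] = -2 + 8 = 6, A[1][1] + B[1][2] = 8 + -4 = 4, A[1][2] + B[2][2] = -1 + 8 = 7) = 4 (attained at k = 1)
  C[2][0] = min over k of (A[2][0] + B[0][0] = 6 + -1 = 5, A[2][1] + B[1][0] = 7 + 5 = 12, A[2][2] + B[2][0] = -2 + 10 = 8) = 5 (attained at k = 0)
  C[2][1] = min over k of (A[2][0] + B[0][1] = 6 + 6 = 12, A[2][1] + B[1][1] = 7 + -1 = 6, A[2][2] + B[2][1] = -2 + -2 = -4) = -4 (attained at k = 2)
  C[2][2] = min over k of (A[2][0] + B[0][2] = 6 + 8 = 14, A[2][1] + B[1][2] = 7 + -4 = 3, A[2][2] + B[2][2] = -2 + 8 = 6) = 3 (attained at k = 1)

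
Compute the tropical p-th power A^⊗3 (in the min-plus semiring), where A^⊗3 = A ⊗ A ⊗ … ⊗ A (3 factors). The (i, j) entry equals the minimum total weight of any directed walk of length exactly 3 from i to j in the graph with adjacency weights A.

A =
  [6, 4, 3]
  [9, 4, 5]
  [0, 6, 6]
A^⊗3 =
  [9, 7, 6]
  [9, 9, 8]
  [3, 8, 9]

Each entry (A^⊗3)_ij equals the minimum over all length-3 walks i = v_0 → v_1 → … → v_3 = j of Σ_t A[v_t][v_{t+1}]. For example, for (i, j) = (0, 2) we minimise over 9 possible intermediate vertex sequences; the minimum is 6, attained along the walk 0 → 2 → 0 → 2.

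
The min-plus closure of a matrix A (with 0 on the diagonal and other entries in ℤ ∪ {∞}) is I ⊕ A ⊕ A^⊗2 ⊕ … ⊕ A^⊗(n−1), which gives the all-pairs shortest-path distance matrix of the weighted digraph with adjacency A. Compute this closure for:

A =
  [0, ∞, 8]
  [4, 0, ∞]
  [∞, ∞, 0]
Closure =
  [0, ∞, 8]
  [4, 0, 12]
  [∞, ∞, 0]

This is the Floyd-Warshall all-pairs shortest-path computation. For each intermediate vertex k = 0, 1, …, 2, update dist[i][j] ← min(dist[i][j], dist[i][k] + dist[k][j]). The final matrix gives, for each (i, j), the minimum total weight of any directed path from i to j (possibly empty when i = j).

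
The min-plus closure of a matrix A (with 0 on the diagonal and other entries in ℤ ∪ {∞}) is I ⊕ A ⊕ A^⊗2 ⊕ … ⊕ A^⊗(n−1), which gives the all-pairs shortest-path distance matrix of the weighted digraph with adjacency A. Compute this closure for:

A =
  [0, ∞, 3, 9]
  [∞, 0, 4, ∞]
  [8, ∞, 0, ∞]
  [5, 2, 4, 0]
Closure =
  [0, 11, 3, 9]
  [12, 0, 4, 21]
  [8, 19, 0, 17]
  [5, 2, 4, 0]

This is the Floyd-Warshall all-pairs shortest-path computation. For each intermediate vertex k = 0, 1, …, 3, update dist[i][j] ← min(dist[i][j], dist[i][k] + dist[k][j]). The final matrix gives, for each (i, j), the minimum total weight of any directed path from i to j (possibly empty when i = j).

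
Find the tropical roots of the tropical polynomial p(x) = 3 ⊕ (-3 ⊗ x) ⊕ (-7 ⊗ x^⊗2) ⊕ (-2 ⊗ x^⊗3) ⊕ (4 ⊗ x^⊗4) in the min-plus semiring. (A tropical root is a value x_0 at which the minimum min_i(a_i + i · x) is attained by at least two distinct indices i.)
Roots: {-6, -5, 4, 6}

Each tropical root is a break point of the lower envelope of the lines y = a_i + i · x (there are 5 lines, with slopes 0, 1, ..., 4). Only the lines that attain the minimum somewhere contribute to roots; other lines are dominated. Here the surviving (envelope) indices are i = 4, i = 3, i = 2, i = 1, i = 0.
Intersections between consecutive envelope lines give the roots: for adjacent envelope indices i < j the intersection is x = (a_i − a_j) / (j − i). Reading off the sorted break points: {-6, -5, 4, 6}.
Verification: at each break x_0, at least two indices attain the minimum of min_i(a_i + i · x_0).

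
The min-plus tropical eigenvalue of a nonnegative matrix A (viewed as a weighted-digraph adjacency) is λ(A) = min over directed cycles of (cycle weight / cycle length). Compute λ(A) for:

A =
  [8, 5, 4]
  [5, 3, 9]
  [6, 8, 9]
λ(A) = 3

Enumerate directed cycles and compute their means (weight / length). Sample:
  cycle 0 → 0: weight = 8, length = 1, mean = 8/1 ≈ 8.000
  cycle 1 → 1: weight = 3, length = 1, mean = 3/1 ≈ 3.000
  cycle 2 → 2: weight = 9, length = 1, mean = 9/1 ≈ 9.000
  cycle 0 → 1 → 0: weight = 10, length = 2, mean = 10/2 ≈ 5.000
  cycle 0 → 2 → 0: weight = 10, length = 2, mean = 10/2 ≈ 5.000
  cycle 1 → 0 → 1: weight = 10, length = 2, mean = 10/2 ≈ 5.000
Minimum mean = 3.000, attained e.g. along the cycle 1 → 1 with weight 3 and length 1. So λ(A) = 3/1 = 3.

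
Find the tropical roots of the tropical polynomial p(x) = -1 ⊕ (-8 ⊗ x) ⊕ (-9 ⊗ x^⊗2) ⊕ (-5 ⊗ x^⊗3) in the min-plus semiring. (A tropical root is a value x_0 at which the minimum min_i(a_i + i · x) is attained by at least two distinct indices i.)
Roots: {-4, 1, 7}

Each tropical root is a break point of the lower envelope of the lines y = a_i + i · x (there are 4 lines, with slopes 0, 1, ..., 3). Only the lines that attain the minimum somewhere contribute to roots; other lines are dominated. Here the surviving (envelope) indices are i = 3, i = 2, i = 1, i = 0.
Intersections between consecutive envelope lines give the roots: for adjacent envelope indices i < j the intersection is x = (a_i − a_j) / (j − i). Reading off the sorted break points: {-4, 1, 7}.
Verification: at each break x_0, at least two indices attain the minimum of min_i(a_i + i · x_0).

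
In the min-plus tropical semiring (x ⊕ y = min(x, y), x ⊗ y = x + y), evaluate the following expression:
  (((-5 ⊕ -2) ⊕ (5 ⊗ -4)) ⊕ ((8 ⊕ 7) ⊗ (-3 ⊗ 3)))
(((-5 ⊕ -2) ⊕ (5 ⊗ -4)) ⊕ ((8 ⊕ 7) ⊗ (-3 ⊗ 3))) = -5

Expand innermost to outermost. Recall ⊕ takes the minimum of its arguments and ⊗ takes their sum. Working out the expression (((-5 ⊕ -2) ⊕ (5 ⊗ -4)) ⊕ ((8 ⊕ 7) ⊗ (-3 ⊗ 3))) gives -5.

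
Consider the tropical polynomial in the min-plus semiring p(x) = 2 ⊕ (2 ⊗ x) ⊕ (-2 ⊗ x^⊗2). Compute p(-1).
p(-1) = -4

A tropical monomial a ⊗ x^⊗i evaluates to a + i · x. Evaluating each term at x = -1:
  Term 0 contributes 2 + 0 · -1 = 2
  Term 1 contributes 2 + 1 · -1 = 1
  Term 2 contributes -2 + 2 · -1 = -4
p(-1) = ⊕ of these = min[2, 1, -4] = -4.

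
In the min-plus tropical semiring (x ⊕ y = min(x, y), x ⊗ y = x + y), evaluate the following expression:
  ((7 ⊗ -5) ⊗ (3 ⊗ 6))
((7 ⊗ -5) ⊗ (3 ⊗ 6)) = 11

Expand innermost to outermost. Recall ⊕ takes the minimum of its arguments and ⊗ takes their sum. Working out the expression ((7 ⊗ -5) ⊗ (3 ⊗ 6)) gives 11.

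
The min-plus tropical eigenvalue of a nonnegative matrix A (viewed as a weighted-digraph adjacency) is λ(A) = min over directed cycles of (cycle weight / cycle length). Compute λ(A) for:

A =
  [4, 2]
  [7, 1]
λ(A) = 1

Enumerate directed cycles and compute their means (weight / length). Sample:
  cycle 0 → 0: weight = 4, length = 1, mean = 4/1 ≈ 4.000
  cycle 1 → 1: weight = 1, length = 1, mean = 1/1 ≈ 1.000
  cycle 0 → 1 → 0: weight = 9, length = 2, mean = 9/2 ≈ 4.500
  cycle 1 → 0 → 1: weight = 9, length = 2, mean = 9/2 ≈ 4.500
Minimum mean = 1.000, attained e.g. along the cycle 1 → 1 with weight 1 and length 1. So λ(A) = 1/1 = 1.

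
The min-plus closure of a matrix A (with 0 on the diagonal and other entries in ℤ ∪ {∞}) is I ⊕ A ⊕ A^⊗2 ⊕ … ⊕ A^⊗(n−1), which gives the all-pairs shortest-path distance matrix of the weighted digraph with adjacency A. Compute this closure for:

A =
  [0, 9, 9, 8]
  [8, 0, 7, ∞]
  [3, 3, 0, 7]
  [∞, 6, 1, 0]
Closure =
  [0, 9, 9, 8]
  [8, 0, 7, 14]
  [3, 3, 0, 7]
  [4, 4, 1, 0]

This is the Floyd-Warshall all-pairs shortest-path computation. For each intermediate vertex k = 0, 1, …, 3, update dist[i][j] ← min(dist[i][j], dist[i][k] + dist[k][j]). The final matrix gives, for each (i, j), the minimum total weight of any directed path from i to j (possibly empty when i = j).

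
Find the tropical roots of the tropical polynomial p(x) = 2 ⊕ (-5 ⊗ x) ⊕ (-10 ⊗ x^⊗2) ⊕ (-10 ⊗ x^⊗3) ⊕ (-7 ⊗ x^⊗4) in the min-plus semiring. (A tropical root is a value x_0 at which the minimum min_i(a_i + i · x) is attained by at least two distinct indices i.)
Roots: {-3, 0, 5, 7}

Each tropical root is a break point of the lower envelope of the lines y = a_i + i · x (there are 5 lines, with slopes 0, 1, ..., 4). Only the lines that attain the minimum somewhere contribute to roots; other lines are dominated. Here the surviving (envelope) indices are i = 4, i = 3, i = 2, i = 1, i = 0.
Intersections between consecutive envelope lines give the roots: for adjacent envelope indices i < j the intersection is x = (a_i − a_j) / (j − i). Reading off the sorted break points: {-3, 0, 5, 7}.
Verification: at each break x_0, at least two indices attain the minimum of min_i(a_i + i · x_0).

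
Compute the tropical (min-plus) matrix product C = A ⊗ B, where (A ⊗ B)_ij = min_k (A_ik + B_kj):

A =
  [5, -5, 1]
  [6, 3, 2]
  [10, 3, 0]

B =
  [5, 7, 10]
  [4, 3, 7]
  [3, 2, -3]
A ⊗ B =
  [-1, -2, -2]
  [5, 4, -1]
  [3, 2, -3]

Apply the min-plus product entry-by-entry:
  C[0][0] = min over k of (A[0][0] + B[0][0] = 5 + 5 = 10, A[0][1] + B[1][0] = -5 + 4 = -1, A[0][2] + B[2][0] = 1 + 3 = 4) = -1 (attained at k = 1)
  C[0][1] = min over k of (A[0][0] + B[0][1] = 5 + 7 = 12, A[0][1] + B[1][1] = -5 + 3 = -2, A[0][2] + B[2][1] = 1 + 2 = 3) = -2 (attained at k = 1)
  C[0][2] = min over k of (A[0][0] + B[0][2] = 5 + 10 = 15, A[0][1] + B[1][2] = -5 + 7 = 2, A[0][2] + B[2][2] = 1 + -3 = -2) = -2 (attained at k = 2)
  C[1][0] = min over k of (A[1][0] + B[0][0] = 6 + 5 = 11, A[1][1] + B[1][0] = 3 + 4 = 7, A[1][2] + B[2][0] = 2 + 3 = 5) = 5 (attained at k = 2)
  C[1][1] = min over k of (A[1][0] + B[0][1] = 6 + 7 = 13, A[1][1] + B[1][1] = 3 + 3 = 6, A[1][2] + B[2][1] = 2 + 2 = 4) = 4 (attained at k = 2)
  C[1][2] = min over k of (A[1][0] + B[0][2] = 6 + 10 = 16, A[1][1] + B[1][2] = 3 + 7 = 10, A[1][2] + B[2][2] = 2 + -3 = -1) = -1 (attained at k = 2)
  C[2][0] = min over k of (A[2][0] + B[0][0] = 10 + 5 = 15, A[2][1] + B[1][0] = 3 + 4 = 7, A[2][2] + B[2][0] = 0 + 3 = 3) = 3 (attained at k = 2)
  C[2][1] = min over k of (A[2][0] + B[0][1] = 10 + 7 = 17, A[2][1] + B[1][1] = 3 + 3 = 6, A[2][2] + B[2][1] = 0 + 2 = 2) = 2 (attained at k = 2)
  C[2][2] = min over k of (A[2][0] + B[0][2] = 10 + 10 = 20, A[2][1] + B[1][2] = 3 + 7 = 10, A[2][2] + B[2][2] = 0 + -3 = -3) = -3 (attained at k = 2)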